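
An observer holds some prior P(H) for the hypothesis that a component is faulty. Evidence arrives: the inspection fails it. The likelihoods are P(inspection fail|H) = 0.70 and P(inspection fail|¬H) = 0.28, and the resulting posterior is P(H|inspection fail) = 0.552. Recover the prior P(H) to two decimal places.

Bayes' rule in odds form gives O(H|E) = O(H)·[P(E|H)/P(E|¬H)], hence O(H) = O(H|E)/LR.
Posterior odds = 0.552/(1−0.552) = 1.2321. LR = 0.70/0.28 = 2.5000.
Prior odds = 1.2321/2.5000 = 0.4928, so P(H) = 0.4928/(1+0.4928) ≈ 0.33.

P(H) = 0.33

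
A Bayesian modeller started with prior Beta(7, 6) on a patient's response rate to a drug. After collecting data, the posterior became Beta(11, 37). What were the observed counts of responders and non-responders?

4 responders and 31 non-responders

A Beta(α, β) prior with s successes and f failures in binomial data gives a Beta(α+s, β+f) posterior.
So s = 11 − 7 = 4 and f = 37 − 6 = 31.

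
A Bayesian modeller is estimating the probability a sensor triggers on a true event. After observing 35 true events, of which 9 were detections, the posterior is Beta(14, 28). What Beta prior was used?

Beta(5, 2)

Under Beta–binomial conjugacy the posterior parameters are (α+s, β+f).
So α = 14 − 9 = 5 and β = 28 − 26 = 2.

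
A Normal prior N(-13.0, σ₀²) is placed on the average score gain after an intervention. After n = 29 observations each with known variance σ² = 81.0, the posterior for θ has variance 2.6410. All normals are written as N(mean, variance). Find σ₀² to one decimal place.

σ₀² = 48.5

Posterior precision equals prior precision plus data precision: 1/σ_n² = 1/σ₀² + n/σ².
So 1/σ₀² = 1/2.6410 − 29/81.0 = 0.378644 − 0.358025 = 0.020619.
Hence σ₀² = 1/0.020619 ≈ 48.5.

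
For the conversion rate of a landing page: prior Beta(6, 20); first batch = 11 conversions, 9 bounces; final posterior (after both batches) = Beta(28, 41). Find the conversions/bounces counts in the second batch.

Because Beta–binomial updating is additive in the counts, the combined data contributed (α_post−α_prior, β_post−β_prior) successes and failures.
Total across both batches: 28−6=22 conversions, 41−20=21 bounces.
Subtract the first batch: 22−11=11 conversions and 21−9=12 bounces.

11 conversions and 12 bounces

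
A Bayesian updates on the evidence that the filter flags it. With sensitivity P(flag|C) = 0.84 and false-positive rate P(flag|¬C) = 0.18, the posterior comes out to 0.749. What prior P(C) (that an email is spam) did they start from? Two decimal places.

Bayes' rule in odds form gives O(C|E) = O(C)·[P(E|C)/P(E|¬C)], hence O(C) = O(C|E)/LR.
Posterior odds = 0.749/(1−0.749) = 2.9841. LR = 0.84/0.18 = 4.6667.
Prior odds = 2.9841/4.6667 = 0.6394, so P(C) = 0.6394/(1+0.6394) ≈ 0.39.

P(C) = 0.39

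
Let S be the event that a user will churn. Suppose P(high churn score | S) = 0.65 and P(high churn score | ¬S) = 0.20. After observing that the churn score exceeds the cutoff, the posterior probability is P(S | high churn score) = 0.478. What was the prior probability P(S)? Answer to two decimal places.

P(S) = 0.22

In odds form, posterior odds = prior odds × likelihood ratio, so prior odds = posterior odds ÷ LR.
Posterior odds = 0.478/(1−0.478) = 0.9157. LR = 0.65/0.20 = 3.2500.
Prior odds = 0.9157/3.2500 = 0.2818, so P(S) = 0.2818/(1+0.2818) ≈ 0.22.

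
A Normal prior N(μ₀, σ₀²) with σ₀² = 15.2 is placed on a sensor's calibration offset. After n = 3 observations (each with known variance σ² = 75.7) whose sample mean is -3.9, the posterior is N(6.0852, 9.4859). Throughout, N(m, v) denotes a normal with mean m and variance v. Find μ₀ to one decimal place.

μ₀ = 12.1

With known observation variance, the Normal–Normal posterior has precision τ_n = τ₀ + n/σ² and mean μ_n = (τ₀μ₀ + (n/σ²)x̄)/τ_n.
Here τ₀ = 1/15.2 = 0.065789 and τ_data = 3/75.7 = 0.039630, so τ_n = 0.105419.
Rearranging for μ₀: μ₀ = (μ_n·τ_n − τ_data·x̄)/τ₀ = (6.0852·0.105419 − 0.039630·-3.9) / 0.065789 = 0.796053/0.065789 ≈ 12.1.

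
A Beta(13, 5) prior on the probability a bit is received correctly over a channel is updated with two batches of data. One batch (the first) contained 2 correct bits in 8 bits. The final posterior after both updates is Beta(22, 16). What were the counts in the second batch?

7 correct bits and 5 errors

Because Beta–binomial updating is additive in the counts, the combined data contributed (α_post−α_prior, β_post−β_prior) successes and failures.
Total across both batches: 22−13=9 correct bits, 16−5=11 errors.
Subtract the first batch: 9−2=7 correct bits and 11−6=5 errors.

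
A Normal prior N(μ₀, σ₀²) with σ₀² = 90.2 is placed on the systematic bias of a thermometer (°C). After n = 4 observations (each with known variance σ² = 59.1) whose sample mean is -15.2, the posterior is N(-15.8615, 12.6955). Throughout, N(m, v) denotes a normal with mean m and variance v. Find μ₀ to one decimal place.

μ₀ = -19.9

The posterior mean is a precision-weighted average: μ_n = (τ₀μ₀ + τ_data·x̄)/(τ₀+τ_data), with τ₀=1/σ₀² and τ_data=n/σ².
Here τ₀ = 1/90.2 = 0.011086 and τ_data = 4/59.1 = 0.067682, so τ_n = 0.078768.
Rearranging for μ₀: μ₀ = (μ_n·τ_n − τ_data·x̄)/τ₀ = (-15.8615·0.078768 − 0.067682·-15.2) / 0.011086 = -0.220612/0.011086 ≈ -19.9.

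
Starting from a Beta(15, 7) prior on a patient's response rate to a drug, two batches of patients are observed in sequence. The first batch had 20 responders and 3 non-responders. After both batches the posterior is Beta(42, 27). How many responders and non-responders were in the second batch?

7 responders and 17 non-responders

Sequential conjugate updates are equivalent to a single update on the pooled data, so total successes = posterior α − prior α and total failures = posterior β − prior β.
Total across both batches: 42−15=27 responders, 27−7=20 non-responders.
Subtract the first batch: 27−20=7 responders and 20−3=17 non-responders.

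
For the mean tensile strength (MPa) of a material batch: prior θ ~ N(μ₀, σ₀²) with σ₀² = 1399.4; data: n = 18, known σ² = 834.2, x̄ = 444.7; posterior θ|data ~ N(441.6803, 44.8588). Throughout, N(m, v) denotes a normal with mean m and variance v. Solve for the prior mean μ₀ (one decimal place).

μ₀ = 350.5

With known observation variance, the Normal–Normal posterior has precision τ_n = τ₀ + n/σ² and mean μ_n = (τ₀μ₀ + (n/σ²)x̄)/τ_n.
Here τ₀ = 1/1399.4 = 0.000715 and τ_data = 18/834.2 = 0.021578, so τ_n = 0.022293.
Rearranging for μ₀: μ₀ = (μ_n·τ_n − τ_data·x̄)/τ₀ = (441.6803·0.022293 − 0.021578·444.7) / 0.000715 = 0.250642/0.000715 ≈ 350.5.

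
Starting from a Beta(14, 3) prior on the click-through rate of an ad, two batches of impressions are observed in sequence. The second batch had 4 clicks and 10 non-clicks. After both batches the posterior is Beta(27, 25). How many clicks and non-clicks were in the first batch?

9 clicks and 12 non-clicks

Sequential conjugate updates are equivalent to a single update on the pooled data, so total successes = posterior α − prior α and total failures = posterior β − prior β.
Total across both batches: 27−14=13 clicks, 25−3=22 non-clicks.
Subtract the second batch: 13−4=9 clicks and 22−10=12 non-clicks.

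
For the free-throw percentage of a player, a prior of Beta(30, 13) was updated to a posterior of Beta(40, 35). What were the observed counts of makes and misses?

10 makes and 22 misses

Under Beta–binomial conjugacy the posterior parameters are (a+s, b+f).
Match parameters: s=40−30=10, f=35−13=22.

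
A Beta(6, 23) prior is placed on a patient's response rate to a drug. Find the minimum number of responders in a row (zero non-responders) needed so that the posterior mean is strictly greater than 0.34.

After k responders and 0 non-responders the posterior is Beta(6+k, 23), with mean (6+k)/(6+23+k).
Set (6+k)/(29+k) > 0.34 and solve: k > (0.34·29 − 6)/(1 − 0.34) = 5.848.
The smallest integer exceeding 5.848 is 6.

k = 6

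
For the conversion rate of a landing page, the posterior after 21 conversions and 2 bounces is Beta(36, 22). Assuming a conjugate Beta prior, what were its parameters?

Beta is conjugate to the binomial likelihood: posterior = Beta(α+s, β+f).
So α = 36 − 21 = 15 and β = 22 − 2 = 20.

Beta(15, 20)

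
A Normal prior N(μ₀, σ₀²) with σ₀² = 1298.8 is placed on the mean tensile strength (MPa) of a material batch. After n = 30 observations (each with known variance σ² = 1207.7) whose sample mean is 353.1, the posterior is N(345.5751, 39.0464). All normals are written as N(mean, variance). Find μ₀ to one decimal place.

μ₀ = 102.8

The posterior mean is a precision-weighted average: μ_n = (τ₀μ₀ + τ_data·x̄)/(τ₀+τ_data), with τ₀=1/σ₀² and τ_data=n/σ².
Here τ₀ = 1/1298.8 = 0.000770 and τ_data = 30/1207.7 = 0.024841, so τ_n = 0.025611.
Rearranging for μ₀: μ₀ = (μ_n·τ_n − τ_data·x̄)/τ₀ = (345.5751·0.025611 − 0.024841·353.1) / 0.000770 = 0.079167/0.000770 ≈ 102.8.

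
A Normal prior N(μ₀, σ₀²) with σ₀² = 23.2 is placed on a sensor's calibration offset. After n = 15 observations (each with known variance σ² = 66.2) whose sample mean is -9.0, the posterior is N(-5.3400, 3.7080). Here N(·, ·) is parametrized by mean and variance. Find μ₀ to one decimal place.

With known observation variance, the Normal–Normal posterior has precision τ_n = τ₀ + n/σ² and mean μ_n = (τ₀μ₀ + (n/σ²)x̄)/τ_n.
Here τ₀ = 1/23.2 = 0.043103 and τ_data = 15/66.2 = 0.226586, so τ_n = 0.269689.
Rearranging for μ₀: μ₀ = (μ_n·τ_n − τ_data·x̄)/τ₀ = (-5.3400·0.269689 − 0.226586·-9.0) / 0.043103 = 0.599135/0.043103 ≈ 13.9.

μ₀ = 13.9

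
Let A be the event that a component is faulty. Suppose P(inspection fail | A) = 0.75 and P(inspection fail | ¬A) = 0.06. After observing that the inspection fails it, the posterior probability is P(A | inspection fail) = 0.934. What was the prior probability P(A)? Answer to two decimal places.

In odds form, posterior odds = prior odds × likelihood ratio, so prior odds = posterior odds ÷ LR.
Posterior odds = 0.934/(1−0.934) = 14.1515. LR = 0.75/0.06 = 12.5000.
Prior odds = 14.1515/12.5000 = 1.1321, so P(A) = 1.1321/(1+1.1321) ≈ 0.53.

P(A) = 0.53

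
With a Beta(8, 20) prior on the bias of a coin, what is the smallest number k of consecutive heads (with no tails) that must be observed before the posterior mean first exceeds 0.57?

k = 19

After k heads and 0 tails the posterior is Beta(8+k, 20), with mean (8+k)/(8+20+k).
Set (8+k)/(28+k) > 0.57 and solve: k > (0.57·28 − 8)/(1 − 0.57) = 18.512.
The smallest integer exceeding 18.512 is 19, and checking k=19: (27)/(47) = 0.5745 > 0.57.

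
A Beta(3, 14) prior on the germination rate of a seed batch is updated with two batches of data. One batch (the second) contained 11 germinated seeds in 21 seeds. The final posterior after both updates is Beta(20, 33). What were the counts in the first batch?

Sequential conjugate updates are equivalent to a single update on the pooled data, so total successes = posterior α − prior α and total failures = posterior β − prior β.
Total across both batches: 20−3=17 germinated seeds, 33−14=19 non-germinating seeds.
Subtract the second batch: 17−11=6 germinated seeds and 19−10=9 non-germinating seeds.

6 germinated seeds and 9 non-germinating seeds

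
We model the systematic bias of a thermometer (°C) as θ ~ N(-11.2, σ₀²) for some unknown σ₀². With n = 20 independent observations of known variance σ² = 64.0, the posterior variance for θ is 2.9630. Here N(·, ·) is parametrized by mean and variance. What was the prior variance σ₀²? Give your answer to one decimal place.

For the Normal–Normal model with known σ², precisions add: τ_n = τ₀ + n/σ².
So 1/σ₀² = 1/2.9630 − 20/64.0 = 0.337496 − 0.312500 = 0.024996.
Hence σ₀² = 1/0.024996 ≈ 40.0.

σ₀² = 40.0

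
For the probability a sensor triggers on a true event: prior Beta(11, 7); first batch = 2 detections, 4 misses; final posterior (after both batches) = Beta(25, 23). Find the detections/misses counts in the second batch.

Sequential conjugate updates are equivalent to a single update on the pooled data, so total successes = posterior α − prior α and total failures = posterior β − prior β.
Total across both batches: 25−11=14 detections, 23−7=16 misses.
Subtract the first batch: 14−2=12 detections and 16−4=12 misses.

12 detections and 12 misses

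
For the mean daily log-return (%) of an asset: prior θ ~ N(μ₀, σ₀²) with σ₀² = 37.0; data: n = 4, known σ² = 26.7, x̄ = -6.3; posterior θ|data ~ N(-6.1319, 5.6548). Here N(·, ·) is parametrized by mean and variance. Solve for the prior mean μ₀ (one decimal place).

With known observation variance, the Normal–Normal posterior has precision τ_n = τ₀ + n/σ² and mean μ_n = (τ₀μ₀ + (n/σ²)x̄)/τ_n.
Here τ₀ = 1/37.0 = 0.027027 and τ_data = 4/26.7 = 0.149813, so τ_n = 0.176840.
Rearranging for μ₀: μ₀ = (μ_n·τ_n − τ_data·x̄)/τ₀ = (-6.1319·0.176840 − 0.149813·-6.3) / 0.027027 = -0.140543/0.027027 ≈ -5.2.

μ₀ = -5.2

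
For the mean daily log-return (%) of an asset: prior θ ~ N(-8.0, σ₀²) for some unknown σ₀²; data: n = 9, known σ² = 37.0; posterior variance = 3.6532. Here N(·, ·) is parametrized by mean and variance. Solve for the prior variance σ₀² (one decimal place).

σ₀² = 32.8

Posterior precision equals prior precision plus data precision: 1/σ_n² = 1/σ₀² + n/σ².
So 1/σ₀² = 1/3.6532 − 9/37.0 = 0.273733 − 0.243243 = 0.030490.
Hence σ₀² = 1/0.030490 ≈ 32.8.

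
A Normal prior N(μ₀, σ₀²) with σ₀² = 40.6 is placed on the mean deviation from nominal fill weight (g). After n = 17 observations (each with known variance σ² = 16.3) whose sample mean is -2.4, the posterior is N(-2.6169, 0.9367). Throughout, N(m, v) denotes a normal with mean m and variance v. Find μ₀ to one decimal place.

The posterior mean is a precision-weighted average: μ_n = (τ₀μ₀ + τ_data·x̄)/(τ₀+τ_data), with τ₀=1/σ₀² and τ_data=n/σ².
Here τ₀ = 1/40.6 = 0.024631 and τ_data = 17/16.3 = 1.042945, so τ_n = 1.067576.
Rearranging for μ₀: μ₀ = (μ_n·τ_n − τ_data·x̄)/τ₀ = (-2.6169·1.067576 − 1.042945·-2.4) / 0.024631 = -0.290672/0.024631 ≈ -11.8.

μ₀ = -11.8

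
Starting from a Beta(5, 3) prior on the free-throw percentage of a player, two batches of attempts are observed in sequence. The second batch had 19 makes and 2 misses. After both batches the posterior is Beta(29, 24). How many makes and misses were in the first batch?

5 makes and 19 misses

Sequential conjugate updates are equivalent to a single update on the pooled data, so total successes = posterior α − prior α and total failures = posterior β − prior β.
Total across both batches: 29−5=24 makes, 24−3=21 misses.
Subtract the second batch: 24−19=5 makes and 21−2=19 misses.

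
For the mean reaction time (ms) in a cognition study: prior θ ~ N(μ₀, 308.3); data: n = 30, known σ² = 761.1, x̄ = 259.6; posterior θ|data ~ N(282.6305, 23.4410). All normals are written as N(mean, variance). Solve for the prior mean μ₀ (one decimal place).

With known observation variance, the Normal–Normal posterior has precision τ_n = τ₀ + n/σ² and mean μ_n = (τ₀μ₀ + (n/σ²)x̄)/τ_n.
Here τ₀ = 1/308.3 = 0.003244 and τ_data = 30/761.1 = 0.039417, so τ_n = 0.042661.
Rearranging for μ₀: μ₀ = (μ_n·τ_n − τ_data·x̄)/τ₀ = (282.6305·0.042661 − 0.039417·259.6) / 0.003244 = 1.824647/0.003244 ≈ 562.5.

μ₀ = 562.5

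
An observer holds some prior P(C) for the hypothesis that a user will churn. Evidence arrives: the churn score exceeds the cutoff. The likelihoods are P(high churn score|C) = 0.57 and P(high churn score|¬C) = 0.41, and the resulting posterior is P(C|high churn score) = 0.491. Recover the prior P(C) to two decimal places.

P(C) = 0.41

Bayes' rule in odds form gives O(C|E) = O(C)·[P(E|C)/P(E|¬C)], hence O(C) = O(C|E)/LR.
Posterior odds = 0.491/(1−0.491) = 0.9646. LR = 0.57/0.41 = 1.3902.
Prior odds = 0.9646/1.3902 = 0.6939, so P(C) = 0.6939/(1+0.6939) ≈ 0.41.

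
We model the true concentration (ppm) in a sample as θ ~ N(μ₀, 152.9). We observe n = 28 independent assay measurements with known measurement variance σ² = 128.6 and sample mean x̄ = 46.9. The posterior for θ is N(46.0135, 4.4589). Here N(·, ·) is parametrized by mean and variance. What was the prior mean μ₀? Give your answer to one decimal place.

μ₀ = 16.5

The posterior mean is a precision-weighted average: μ_n = (τ₀μ₀ + τ_data·x̄)/(τ₀+τ_data), with τ₀=1/σ₀² and τ_data=n/σ².
Here τ₀ = 1/152.9 = 0.006540 and τ_data = 28/128.6 = 0.217729, so τ_n = 0.224269.
Rearranging for μ₀: μ₀ = (μ_n·τ_n − τ_data·x̄)/τ₀ = (46.0135·0.224269 − 0.217729·46.9) / 0.006540 = 0.107912/0.006540 ≈ 16.5.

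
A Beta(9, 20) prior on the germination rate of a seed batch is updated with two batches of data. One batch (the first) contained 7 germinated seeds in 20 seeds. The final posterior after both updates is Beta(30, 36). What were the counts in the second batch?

Sequential conjugate updates are equivalent to a single update on the pooled data, so total successes = posterior α − prior α and total failures = posterior β − prior β.
Total across both batches: 30−9=21 germinated seeds, 36−20=16 non-germinating seeds.
Subtract the first batch: 21−7=14 germinated seeds and 16−13=3 non-germinating seeds.

14 germinated seeds and 3 non-germinating seeds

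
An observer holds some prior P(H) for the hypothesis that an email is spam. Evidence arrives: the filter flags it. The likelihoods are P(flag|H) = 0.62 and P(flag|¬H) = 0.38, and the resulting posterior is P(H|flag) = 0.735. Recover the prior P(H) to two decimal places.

P(H) = 0.63

Bayes' rule in odds form gives O(H|E) = O(H)·[P(E|H)/P(E|¬H)], hence O(H) = O(H|E)/LR.
Posterior odds = 0.735/(1−0.735) = 2.7736. LR = 0.62/0.38 = 1.6316.
Prior odds = 2.7736/1.6316 = 1.6999, so P(H) = 1.6999/(1+1.6999) ≈ 0.63.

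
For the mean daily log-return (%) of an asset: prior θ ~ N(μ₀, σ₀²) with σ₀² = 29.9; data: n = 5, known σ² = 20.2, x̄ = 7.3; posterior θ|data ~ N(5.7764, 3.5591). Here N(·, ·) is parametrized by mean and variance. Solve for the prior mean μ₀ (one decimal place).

The posterior mean is a precision-weighted average: μ_n = (τ₀μ₀ + τ_data·x̄)/(τ₀+τ_data), with τ₀=1/σ₀² and τ_data=n/σ².
Here τ₀ = 1/29.9 = 0.033445 and τ_data = 5/20.2 = 0.247525, so τ_n = 0.280970.
Rearranging for μ₀: μ₀ = (μ_n·τ_n − τ_data·x̄)/τ₀ = (5.7764·0.280970 − 0.247525·7.3) / 0.033445 = -0.183937/0.033445 ≈ -5.5.

μ₀ = -5.5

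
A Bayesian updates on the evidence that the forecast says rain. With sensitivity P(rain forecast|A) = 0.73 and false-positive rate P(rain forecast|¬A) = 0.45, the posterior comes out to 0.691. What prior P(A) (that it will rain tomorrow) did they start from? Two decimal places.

In odds form, posterior odds = prior odds × likelihood ratio, so prior odds = posterior odds ÷ LR.
Posterior odds = 0.691/(1−0.691) = 2.2362. LR = 0.73/0.45 = 1.6222.
Prior odds = 2.2362/1.6222 = 1.3785, so P(A) = 1.3785/(1+1.3785) ≈ 0.58.

P(A) = 0.58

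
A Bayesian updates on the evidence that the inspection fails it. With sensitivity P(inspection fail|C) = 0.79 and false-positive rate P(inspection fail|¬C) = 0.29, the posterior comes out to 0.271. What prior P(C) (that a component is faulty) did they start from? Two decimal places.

P(C) = 0.12

In odds form, posterior odds = prior odds × likelihood ratio, so prior odds = posterior odds ÷ LR.
Posterior odds = 0.271/(1−0.271) = 0.3717. LR = 0.79/0.29 = 2.7241.
Prior odds = 0.3717/2.7241 = 0.1364, so P(C) = 0.1364/(1+0.1364) ≈ 0.12.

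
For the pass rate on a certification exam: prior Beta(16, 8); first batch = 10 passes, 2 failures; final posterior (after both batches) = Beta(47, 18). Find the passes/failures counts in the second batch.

21 passes and 8 failures

Because Beta–binomial updating is additive in the counts, the combined data contributed (α_post−α_prior, β_post−β_prior) successes and failures.
Total across both batches: 47−16=31 passes, 18−8=10 failures.
Subtract the first batch: 31−10=21 passes and 10−2=8 failures.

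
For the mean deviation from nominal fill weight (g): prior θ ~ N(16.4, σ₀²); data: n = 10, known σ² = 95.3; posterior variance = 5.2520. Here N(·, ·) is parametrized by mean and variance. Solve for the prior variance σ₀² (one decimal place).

σ₀² = 11.7

For the Normal–Normal model with known σ², precisions add: τ_n = τ₀ + n/σ².
So 1/σ₀² = 1/5.2520 − 10/95.3 = 0.190404 − 0.104932 = 0.085472.
Hence σ₀² = 1/0.085472 ≈ 11.7.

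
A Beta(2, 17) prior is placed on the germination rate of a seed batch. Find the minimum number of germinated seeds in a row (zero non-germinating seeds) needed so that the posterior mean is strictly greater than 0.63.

After k germinated seeds and 0 non-germinating seeds the posterior is Beta(2+k, 17), with mean (2+k)/(2+17+k).
Set (2+k)/(19+k) > 0.63 and solve: k > (0.63·19 − 2)/(1 − 0.63) = 26.946.
The smallest integer exceeding 26.946 is 27.

k = 27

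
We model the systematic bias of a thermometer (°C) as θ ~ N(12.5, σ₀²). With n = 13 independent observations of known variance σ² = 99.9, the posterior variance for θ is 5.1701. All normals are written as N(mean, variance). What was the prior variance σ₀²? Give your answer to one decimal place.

σ₀² = 15.8

Posterior precision equals prior precision plus data precision: 1/σ_n² = 1/σ₀² + n/σ².
So 1/σ₀² = 1/5.1701 − 13/99.9 = 0.193420 − 0.130130 = 0.063290.
Hence σ₀² = 1/0.063290 ≈ 15.8.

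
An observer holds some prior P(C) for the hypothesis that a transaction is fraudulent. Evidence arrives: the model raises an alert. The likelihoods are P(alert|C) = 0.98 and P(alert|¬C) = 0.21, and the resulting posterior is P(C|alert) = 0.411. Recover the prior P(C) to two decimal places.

Bayes' rule in odds form gives O(C|E) = O(C)·[P(E|C)/P(E|¬C)], hence O(C) = O(C|E)/LR.
Posterior odds = 0.411/(1−0.411) = 0.6978. LR = 0.98/0.21 = 4.6667.
Prior odds = 0.6978/4.6667 = 0.1495, so P(C) = 0.1495/(1+0.1495) ≈ 0.13.

P(C) = 0.13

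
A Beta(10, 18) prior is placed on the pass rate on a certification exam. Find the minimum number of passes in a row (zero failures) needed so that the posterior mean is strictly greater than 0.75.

After k passes and 0 failures the posterior is Beta(10+k, 18), with mean (10+k)/(10+18+k).
Set (10+k)/(28+k) > 0.75 and solve: k > (0.75·28 − 10)/(1 − 0.75) = 44.000.
The smallest integer exceeding 44.000 is 45, and checking k=45: (55)/(73) = 0.7534 > 0.75.

k = 45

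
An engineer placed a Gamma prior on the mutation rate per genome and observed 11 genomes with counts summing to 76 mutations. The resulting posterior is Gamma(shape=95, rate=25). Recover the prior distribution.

Gamma–Poisson conjugacy: posterior shape = α + Σxᵢ, posterior rate = β + n.
So α = 95 − 76 = 19 and β = 25 − 11 = 14.

Gamma(shape=19, rate=14)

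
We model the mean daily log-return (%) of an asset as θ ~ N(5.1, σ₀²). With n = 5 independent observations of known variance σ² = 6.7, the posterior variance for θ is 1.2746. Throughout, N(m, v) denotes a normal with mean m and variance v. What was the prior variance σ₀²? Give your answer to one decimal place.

Posterior precision equals prior precision plus data precision: 1/σ_n² = 1/σ₀² + n/σ².
So 1/σ₀² = 1/1.2746 − 5/6.7 = 0.784560 − 0.746269 = 0.038291.
Hence σ₀² = 1/0.038291 ≈ 26.1.

σ₀² = 26.1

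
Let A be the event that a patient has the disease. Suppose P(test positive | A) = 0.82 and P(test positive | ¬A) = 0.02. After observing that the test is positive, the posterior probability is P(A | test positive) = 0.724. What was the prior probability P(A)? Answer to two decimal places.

Bayes' rule in odds form gives O(A|E) = O(A)·[P(E|A)/P(E|¬A)], hence O(A) = O(A|E)/LR.
Posterior odds = 0.724/(1−0.724) = 2.6232. LR = 0.82/0.02 = 41.0000.
Prior odds = 2.6232/41.0000 = 0.0640, so P(A) = 0.0640/(1+0.0640) ≈ 0.06.

P(A) = 0.06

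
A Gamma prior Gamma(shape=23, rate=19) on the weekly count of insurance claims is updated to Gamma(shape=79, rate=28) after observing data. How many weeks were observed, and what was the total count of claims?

Gamma–Poisson conjugacy: posterior shape = α + Σxᵢ, posterior rate = β + n.
Matching: Σxᵢ = 79 − 23 = 56 and n = 28 − 19 = 9.

n = 9 weeks with total 56 claims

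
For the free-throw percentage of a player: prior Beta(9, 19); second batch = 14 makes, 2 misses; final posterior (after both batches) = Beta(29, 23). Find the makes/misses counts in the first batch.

6 makes and 2 misses

Sequential conjugate updates are equivalent to a single update on the pooled data, so total successes = posterior α − prior α and total failures = posterior β − prior β.
Total across both batches: 29−9=20 makes, 23−19=4 misses.
Subtract the second batch: 20−14=6 makes and 4−2=2 misses.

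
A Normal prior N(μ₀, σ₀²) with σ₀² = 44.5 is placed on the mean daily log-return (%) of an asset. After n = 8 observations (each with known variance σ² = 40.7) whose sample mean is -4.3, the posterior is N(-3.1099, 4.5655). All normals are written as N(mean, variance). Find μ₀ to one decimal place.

μ₀ = 7.3

The posterior mean is a precision-weighted average: μ_n = (τ₀μ₀ + τ_data·x̄)/(τ₀+τ_data), with τ₀=1/σ₀² and τ_data=n/σ².
Here τ₀ = 1/44.5 = 0.022472 and τ_data = 8/40.7 = 0.196560, so τ_n = 0.219032.
Rearranging for μ₀: μ₀ = (μ_n·τ_n − τ_data·x̄)/τ₀ = (-3.1099·0.219032 − 0.196560·-4.3) / 0.022472 = 0.164040/0.022472 ≈ 7.3.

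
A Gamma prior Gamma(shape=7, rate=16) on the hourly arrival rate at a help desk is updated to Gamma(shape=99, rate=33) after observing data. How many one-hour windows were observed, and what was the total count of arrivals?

n = 17 one-hour windows with total 92 arrivals

Gamma–Poisson conjugacy: posterior shape = α + Σxᵢ, posterior rate = β + n.
Matching: Σxᵢ = 99 − 7 = 92 and n = 33 − 16 = 17.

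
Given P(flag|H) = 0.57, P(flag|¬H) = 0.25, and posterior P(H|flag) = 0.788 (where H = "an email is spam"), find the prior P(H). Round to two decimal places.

P(H) = 0.62

Bayes' rule in odds form gives O(H|E) = O(H)·[P(E|H)/P(E|¬H)], hence O(H) = O(H|E)/LR.
Posterior odds = 0.788/(1−0.788) = 3.7170. LR = 0.57/0.25 = 2.2800.
Prior odds = 3.7170/2.2800 = 1.6303, so P(H) = 1.6303/(1+1.6303) ≈ 0.62.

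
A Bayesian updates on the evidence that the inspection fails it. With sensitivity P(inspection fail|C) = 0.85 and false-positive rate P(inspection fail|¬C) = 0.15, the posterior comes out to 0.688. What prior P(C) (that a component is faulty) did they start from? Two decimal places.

In odds form, posterior odds = prior odds × likelihood ratio, so prior odds = posterior odds ÷ LR.
Posterior odds = 0.688/(1−0.688) = 2.2051. LR = 0.85/0.15 = 5.6667.
Prior odds = 2.2051/5.6667 = 0.3891, so P(C) = 0.3891/(1+0.3891) ≈ 0.28.

P(C) = 0.28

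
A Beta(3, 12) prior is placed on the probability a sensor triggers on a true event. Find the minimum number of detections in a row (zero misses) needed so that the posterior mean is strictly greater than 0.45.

k = 7

After k detections and 0 misses the posterior is Beta(3+k, 12), with mean (3+k)/(3+12+k).
Set (3+k)/(15+k) > 0.45 and solve: k > (0.45·15 − 3)/(1 − 0.45) = 6.818.
The smallest integer exceeding 6.818 is 7, and checking k=7: (10)/(22) = 0.4545 > 0.45.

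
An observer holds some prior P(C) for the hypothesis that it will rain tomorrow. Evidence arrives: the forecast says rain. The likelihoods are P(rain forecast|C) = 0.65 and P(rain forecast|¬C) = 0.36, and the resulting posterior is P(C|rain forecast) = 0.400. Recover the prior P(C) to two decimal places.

Bayes' rule in odds form gives O(C|E) = O(C)·[P(E|C)/P(E|¬C)], hence O(C) = O(C|E)/LR.
Posterior odds = 0.400/(1−0.400) = 0.6667. LR = 0.65/0.36 = 1.8056.
Prior odds = 0.6667/1.8056 = 0.3692, so P(C) = 0.3692/(1+0.3692) ≈ 0.27.

P(C) = 0.27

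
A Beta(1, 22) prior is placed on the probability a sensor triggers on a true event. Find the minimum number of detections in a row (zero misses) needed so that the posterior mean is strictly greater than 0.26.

k = 7

After k detections and 0 misses the posterior is Beta(1+k, 22), with mean (1+k)/(1+22+k).
Set (1+k)/(23+k) > 0.26 and solve: k > (0.26·23 − 1)/(1 − 0.26) = 6.730.
The smallest integer exceeding 6.730 is 7.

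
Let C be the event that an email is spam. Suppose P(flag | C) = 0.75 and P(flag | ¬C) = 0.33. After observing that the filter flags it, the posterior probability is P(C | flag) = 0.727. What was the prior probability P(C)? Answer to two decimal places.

P(C) = 0.54

Bayes' rule in odds form gives O(C|E) = O(C)·[P(E|C)/P(E|¬C)], hence O(C) = O(C|E)/LR.
Posterior odds = 0.727/(1−0.727) = 2.6630. LR = 0.75/0.33 = 2.2727.
Prior odds = 2.6630/2.2727 = 1.1717, so P(C) = 1.1717/(1+1.1717) ≈ 0.54.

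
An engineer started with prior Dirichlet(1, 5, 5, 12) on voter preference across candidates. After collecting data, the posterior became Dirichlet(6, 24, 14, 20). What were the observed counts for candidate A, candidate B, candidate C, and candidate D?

For a Dirichlet(α) prior with multinomial counts c, the posterior is Dirichlet(α + c) componentwise.
Counts are posterior − prior componentwise: 6−1=5, 24−5=19, 14−5=9, 20−12=8.

counts (5, 19, 9, 8)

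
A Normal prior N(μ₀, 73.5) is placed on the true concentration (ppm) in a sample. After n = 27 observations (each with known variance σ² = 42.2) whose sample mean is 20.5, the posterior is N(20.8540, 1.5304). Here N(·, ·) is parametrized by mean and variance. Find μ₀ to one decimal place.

μ₀ = 37.5

With known observation variance, the Normal–Normal posterior has precision τ_n = τ₀ + n/σ² and mean μ_n = (τ₀μ₀ + (n/σ²)x̄)/τ_n.
Here τ₀ = 1/73.5 = 0.013605 and τ_data = 27/42.2 = 0.639810, so τ_n = 0.653415.
Rearranging for μ₀: μ₀ = (μ_n·τ_n − τ_data·x̄)/τ₀ = (20.8540·0.653415 − 0.639810·20.5) / 0.013605 = 0.510211/0.013605 ≈ 37.5.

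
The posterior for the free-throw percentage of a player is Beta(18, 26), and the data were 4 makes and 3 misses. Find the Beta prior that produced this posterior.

A Beta(α, β) prior with s successes and f failures in binomial data gives a Beta(α+s, β+f) posterior.
Subtract the data counts: 18−4=14, 26−3=23.

Beta(14, 23)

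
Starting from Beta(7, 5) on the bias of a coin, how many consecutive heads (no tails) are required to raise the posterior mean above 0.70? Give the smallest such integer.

After k heads and 0 tails the posterior is Beta(7+k, 5), with mean (7+k)/(7+5+k).
Set (7+k)/(12+k) > 0.70 and solve: k > (0.70·12 − 7)/(1 − 0.70) = 4.667.
The smallest integer exceeding 4.667 is 5.

k = 5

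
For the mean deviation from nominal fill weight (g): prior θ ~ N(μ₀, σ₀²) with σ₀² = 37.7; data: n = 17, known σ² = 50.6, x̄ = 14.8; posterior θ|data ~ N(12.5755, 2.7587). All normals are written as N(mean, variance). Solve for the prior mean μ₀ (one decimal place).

μ₀ = -15.6

With known observation variance, the Normal–Normal posterior has precision τ_n = τ₀ + n/σ² and mean μ_n = (τ₀μ₀ + (n/σ²)x̄)/τ_n.
Here τ₀ = 1/37.7 = 0.026525 and τ_data = 17/50.6 = 0.335968, so τ_n = 0.362493.
Rearranging for μ₀: μ₀ = (μ_n·τ_n − τ_data·x̄)/τ₀ = (12.5755·0.362493 − 0.335968·14.8) / 0.026525 = -0.413796/0.026525 ≈ -15.6.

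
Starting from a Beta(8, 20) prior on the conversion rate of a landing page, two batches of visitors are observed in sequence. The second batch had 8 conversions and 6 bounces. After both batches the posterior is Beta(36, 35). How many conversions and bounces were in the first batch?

20 conversions and 9 bounces

Because Beta–binomial updating is additive in the counts, the combined data contributed (α_post−α_prior, β_post−β_prior) successes and failures.
Total across both batches: 36−8=28 conversions, 35−20=15 bounces.
Subtract the second batch: 28−8=20 conversions and 15−6=9 bounces.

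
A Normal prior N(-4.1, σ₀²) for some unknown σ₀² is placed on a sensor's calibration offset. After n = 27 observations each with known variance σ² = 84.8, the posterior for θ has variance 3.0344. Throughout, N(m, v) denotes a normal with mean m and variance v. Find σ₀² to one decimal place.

σ₀² = 89.6

Posterior precision equals prior precision plus data precision: 1/σ_n² = 1/σ₀² + n/σ².
So 1/σ₀² = 1/3.0344 − 27/84.8 = 0.329554 − 0.318396 = 0.011158.
Hence σ₀² = 1/0.011158 ≈ 89.6.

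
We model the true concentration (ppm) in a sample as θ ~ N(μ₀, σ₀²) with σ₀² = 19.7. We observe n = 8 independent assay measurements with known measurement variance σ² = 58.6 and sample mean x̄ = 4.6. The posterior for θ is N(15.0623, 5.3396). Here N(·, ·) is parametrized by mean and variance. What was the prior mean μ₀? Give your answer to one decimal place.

μ₀ = 43.2

With known observation variance, the Normal–Normal posterior has precision τ_n = τ₀ + n/σ² and mean μ_n = (τ₀μ₀ + (n/σ²)x̄)/τ_n.
Here τ₀ = 1/19.7 = 0.050761 and τ_data = 8/58.6 = 0.136519, so τ_n = 0.187280.
Rearranging for μ₀: μ₀ = (μ_n·τ_n − τ_data·x̄)/τ₀ = (15.0623·0.187280 − 0.136519·4.6) / 0.050761 = 2.192880/0.050761 ≈ 43.2.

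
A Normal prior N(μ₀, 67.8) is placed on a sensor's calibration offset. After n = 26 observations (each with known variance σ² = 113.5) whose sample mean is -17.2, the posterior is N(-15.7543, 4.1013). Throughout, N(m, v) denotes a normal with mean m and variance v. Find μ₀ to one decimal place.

With known observation variance, the Normal–Normal posterior has precision τ_n = τ₀ + n/σ² and mean μ_n = (τ₀μ₀ + (n/σ²)x̄)/τ_n.
Here τ₀ = 1/67.8 = 0.014749 and τ_data = 26/113.5 = 0.229075, so τ_n = 0.243824.
Rearranging for μ₀: μ₀ = (μ_n·τ_n − τ_data·x̄)/τ₀ = (-15.7543·0.243824 − 0.229075·-17.2) / 0.014749 = 0.098814/0.014749 ≈ 6.7.

μ₀ = 6.7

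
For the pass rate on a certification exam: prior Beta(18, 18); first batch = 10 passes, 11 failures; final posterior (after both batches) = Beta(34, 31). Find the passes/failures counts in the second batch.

6 passes and 2 failures

Because Beta–binomial updating is additive in the counts, the combined data contributed (α_post−α_prior, β_post−β_prior) successes and failures.
Total across both batches: 34−18=16 passes, 31−18=13 failures.
Subtract the first batch: 16−10=6 passes and 13−11=2 failures.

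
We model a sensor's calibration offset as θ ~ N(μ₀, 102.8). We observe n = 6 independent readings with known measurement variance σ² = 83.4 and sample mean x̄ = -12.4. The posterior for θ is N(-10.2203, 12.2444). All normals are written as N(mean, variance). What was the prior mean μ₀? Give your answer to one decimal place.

μ₀ = 5.9

With known observation variance, the Normal–Normal posterior has precision τ_n = τ₀ + n/σ² and mean μ_n = (τ₀μ₀ + (n/σ²)x̄)/τ_n.
Here τ₀ = 1/102.8 = 0.009728 and τ_data = 6/83.4 = 0.071942, so τ_n = 0.081670.
Rearranging for μ₀: μ₀ = (μ_n·τ_n − τ_data·x̄)/τ₀ = (-10.2203·0.081670 − 0.071942·-12.4) / 0.009728 = 0.057389/0.009728 ≈ 5.9.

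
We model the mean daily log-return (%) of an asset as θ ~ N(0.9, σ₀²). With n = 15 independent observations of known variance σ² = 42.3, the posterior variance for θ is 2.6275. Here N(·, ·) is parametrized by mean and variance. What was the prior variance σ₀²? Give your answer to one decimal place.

σ₀² = 38.5

Posterior precision equals prior precision plus data precision: 1/σ_n² = 1/σ₀² + n/σ².
So 1/σ₀² = 1/2.6275 − 15/42.3 = 0.380590 − 0.354610 = 0.025980.
Hence σ₀² = 1/0.025980 ≈ 38.5.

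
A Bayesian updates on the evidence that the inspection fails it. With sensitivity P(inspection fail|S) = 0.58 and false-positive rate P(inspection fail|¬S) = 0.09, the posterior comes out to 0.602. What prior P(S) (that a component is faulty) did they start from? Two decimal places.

P(S) = 0.19

Bayes' rule in odds form gives O(S|E) = O(S)·[P(E|S)/P(E|¬S)], hence O(S) = O(S|E)/LR.
Posterior odds = 0.602/(1−0.602) = 1.5126. LR = 0.58/0.09 = 6.4444.
Prior odds = 1.5126/6.4444 = 0.2347, so P(S) = 0.2347/(1+0.2347) ≈ 0.19.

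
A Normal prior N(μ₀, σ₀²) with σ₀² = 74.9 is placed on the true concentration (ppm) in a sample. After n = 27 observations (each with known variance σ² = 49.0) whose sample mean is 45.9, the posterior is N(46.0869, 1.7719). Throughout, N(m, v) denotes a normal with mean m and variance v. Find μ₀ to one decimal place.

μ₀ = 53.8

With known observation variance, the Normal–Normal posterior has precision τ_n = τ₀ + n/σ² and mean μ_n = (τ₀μ₀ + (n/σ²)x̄)/τ_n.
Here τ₀ = 1/74.9 = 0.013351 and τ_data = 27/49.0 = 0.551020, so τ_n = 0.564371.
Rearranging for μ₀: μ₀ = (μ_n·τ_n − τ_data·x̄)/τ₀ = (46.0869·0.564371 − 0.551020·45.9) / 0.013351 = 0.718292/0.013351 ≈ 53.8.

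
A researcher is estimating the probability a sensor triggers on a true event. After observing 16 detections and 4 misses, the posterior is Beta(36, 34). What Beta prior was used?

Beta is conjugate to the binomial likelihood: posterior = Beta(α+s, β+f).
Subtract the data counts: 36−16=20, 34−4=30.

Beta(20, 30)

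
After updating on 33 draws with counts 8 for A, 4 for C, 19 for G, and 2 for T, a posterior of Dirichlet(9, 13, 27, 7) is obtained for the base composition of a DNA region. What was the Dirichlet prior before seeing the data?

Dirichlet(1, 9, 8, 5)

For a Dirichlet(α) prior with multinomial counts c, the posterior is Dirichlet(α + c) componentwise.
Subtract each count from the matching posterior parameter: 9−8=1, 13−4=9, 27−19=8, 7−2=5.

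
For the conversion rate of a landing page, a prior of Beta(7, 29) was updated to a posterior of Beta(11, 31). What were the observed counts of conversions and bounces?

Under Beta–binomial conjugacy the posterior parameters are (α+s, β+f).
Match parameters: s=11−7=4, f=31−29=2.

4 conversions and 2 bounces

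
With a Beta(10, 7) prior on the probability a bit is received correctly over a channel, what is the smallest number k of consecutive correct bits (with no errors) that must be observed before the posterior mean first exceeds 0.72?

k = 9

After k correct bits and 0 errors the posterior is Beta(10+k, 7), with mean (10+k)/(10+7+k).
Set (10+k)/(17+k) > 0.72 and solve: k > (0.72·17 − 10)/(1 − 0.72) = 8.000.
The smallest integer exceeding 8.000 is 9, and checking k=9: (19)/(26) = 0.7308 > 0.72.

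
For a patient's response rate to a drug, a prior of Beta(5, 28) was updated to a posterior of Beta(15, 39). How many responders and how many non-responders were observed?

10 responders and 11 non-responders

Under Beta–binomial conjugacy the posterior parameters are (α+s, β+f).
Match parameters: s=15−5=10, f=39−28=11.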